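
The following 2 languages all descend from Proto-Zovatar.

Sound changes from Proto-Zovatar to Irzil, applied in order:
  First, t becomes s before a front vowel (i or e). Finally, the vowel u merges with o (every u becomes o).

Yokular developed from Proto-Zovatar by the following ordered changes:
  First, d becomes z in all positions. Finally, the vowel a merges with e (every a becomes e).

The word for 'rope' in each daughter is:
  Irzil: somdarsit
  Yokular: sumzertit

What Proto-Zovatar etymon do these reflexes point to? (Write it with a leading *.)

*sumdartit

Position 5: Irzil has a, Yokular has e. Irzil preserves a here (none of its changes turn any other segment into a), so the proto-segment is *a.
Position 4: Irzil has d, Yokular has z. Irzil preserves d here (none of its changes turn any other segment into d), so the proto-segment is *d.
This points to *sumdartit. Verify forward in each daughter:
Irzil: *sumdartit
  sumdartit → sumdarsit   [palatalisation]
  sumdarsit → somdarsit   [vowel merger]
  giving Irzil somdarsit.
Yokular: *sumdartit > sumzartit > sumzertit  (by unconditioned shift, vowel merger)
Only *sumdartit yields all of Irzil somdarsit, Yokular sumzertit.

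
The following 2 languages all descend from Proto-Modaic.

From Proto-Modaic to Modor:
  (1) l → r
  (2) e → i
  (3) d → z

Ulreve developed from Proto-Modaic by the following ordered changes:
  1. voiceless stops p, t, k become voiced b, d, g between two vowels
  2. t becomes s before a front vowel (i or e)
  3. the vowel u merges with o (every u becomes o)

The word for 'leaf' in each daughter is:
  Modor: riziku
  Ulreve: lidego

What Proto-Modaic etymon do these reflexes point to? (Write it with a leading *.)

Position 1: Modor has r, Ulreve has l. Ulreve preserves l here (none of its changes turn any other segment into l), so the proto-segment is *l.
Position 4: Modor has i, Ulreve has e. Ulreve preserves e here (none of its changes turn any other segment into e), so the proto-segment is *e.
Position 3: Modor has z, Ulreve has d. Taking the neighbouring segments as reconstructed: Modor z could go back to *d or *z; Ulreve d could go back to *t or *d — the one source consistent with every daughter is *d.
Verify the candidate proto-form against each daughter:
Modor: *lideku
  lideku → rideku   [unconditioned shift]
  rideku → ridiku   [vowel merger]
  ridiku → riziku   [unconditioned shift]
  giving Modor riziku.
Ulreve: start from *lideku.
  rule 1 (intervocalic voicing): lideku → lidegu
  rule 2: no change — lidegu
  rule 3 (vowel merger): lidegu → lidego
  ⇒ Ulreve lidego
No other proto-form is consistent with every reflex, so the reconstruction is *lideku.

*lideku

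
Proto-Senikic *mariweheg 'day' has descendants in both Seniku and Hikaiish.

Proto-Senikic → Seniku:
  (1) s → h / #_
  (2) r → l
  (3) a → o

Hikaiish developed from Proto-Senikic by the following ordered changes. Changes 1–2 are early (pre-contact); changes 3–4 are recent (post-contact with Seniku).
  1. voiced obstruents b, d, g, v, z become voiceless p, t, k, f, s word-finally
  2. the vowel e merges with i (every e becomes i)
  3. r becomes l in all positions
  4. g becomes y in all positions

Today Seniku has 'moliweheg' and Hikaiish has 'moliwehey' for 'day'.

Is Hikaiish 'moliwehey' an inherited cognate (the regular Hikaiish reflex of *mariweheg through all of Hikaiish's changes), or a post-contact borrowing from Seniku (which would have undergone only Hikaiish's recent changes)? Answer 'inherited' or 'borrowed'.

If inherited, *mariweheg would pass through all of Hikaiish's changes:
Hikaiish: *mariweheg
  mariweheg → mariwehek   [final devoicing]
  mariwehek → mariwihik   [vowel merger]
  mariwihik → maliwihik   [unconditioned shift]
  maliwihik (rule 4 does not apply)
  giving Hikaiish maliwihik.
If borrowed from Seniku 'moliweheg' after the early changes, it would undergo only the recent ones:
  rule 3 (unconditioned shift): no change (moliweheg)
  rule 4 (unconditioned shift): moliweheg → moliwehey
  ⇒ as a loan: moliwehey
Hikaiish 'moliwehey' matches the loan outcome 'moliwehey', not the inherited 'maliwihik' — it skipped the early Hikaiish changes, so it was borrowed from Seniku.

borrowed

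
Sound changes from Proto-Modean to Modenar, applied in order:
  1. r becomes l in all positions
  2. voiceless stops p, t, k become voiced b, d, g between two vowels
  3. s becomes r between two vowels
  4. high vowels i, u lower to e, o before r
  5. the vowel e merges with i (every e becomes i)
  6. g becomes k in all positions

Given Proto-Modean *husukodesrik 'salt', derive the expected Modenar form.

Modenar: *husukodesrik
  husukodesrik → husukodeslik   [unconditioned shift]
  husukodeslik → husugodeslik   [intervocalic voicing]
  husugodeslik → hurugodeslik   [rhotacism]
  hurugodeslik → horugodeslik   [pre-rhotic lowering]
  horugodeslik → horugodislik   [vowel merger]
  horugodislik → horukodislik   [unconditioned shift]
  giving Modenar horukodislik.

horukodislik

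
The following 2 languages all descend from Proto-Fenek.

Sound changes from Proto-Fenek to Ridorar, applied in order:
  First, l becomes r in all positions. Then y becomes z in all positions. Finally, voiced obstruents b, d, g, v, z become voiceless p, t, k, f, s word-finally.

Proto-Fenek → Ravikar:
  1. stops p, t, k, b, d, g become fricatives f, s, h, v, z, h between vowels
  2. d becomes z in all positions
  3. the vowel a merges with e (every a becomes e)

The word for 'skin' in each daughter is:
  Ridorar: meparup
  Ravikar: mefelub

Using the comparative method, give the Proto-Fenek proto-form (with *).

Position 4: Ridorar has a, Ravikar has e. Ridorar preserves a here (none of its changes turn any other segment into a), so the proto-segment is *a.
Position 5: Ridorar has r, Ravikar has l. Ravikar preserves l here (none of its changes turn any other segment into l), so the proto-segment is *l.
Position 7: Ridorar has p, Ravikar has b. Ravikar preserves b here (none of its changes turn any other segment into b), so the proto-segment is *b.
Verify the candidate proto-form against each daughter:
Ridorar: *mepalub
  mepalub → meparub   [unconditioned shift]
  meparub (rule 2 does not apply)
  meparub → meparup   [final devoicing]
  giving Ridorar meparup.
Ravikar: start from *mepalub.
  rule 1 (intervocalic lenition): mepalub → mefalub
  rule 2: no change — mefalub
  rule 3 (vowel merger): mefalub → mefelub
  ⇒ Ravikar mefelub
Only *mepalub yields all of Ridorar meparup, Ravikar mefelub.

*mepalub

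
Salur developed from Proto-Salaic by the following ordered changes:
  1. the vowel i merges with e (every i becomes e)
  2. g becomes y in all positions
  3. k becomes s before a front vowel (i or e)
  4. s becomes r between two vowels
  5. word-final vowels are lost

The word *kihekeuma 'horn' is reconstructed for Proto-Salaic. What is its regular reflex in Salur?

Salur: *kihekeuma
  kihekeuma → kehekeuma   [vowel merger]
  kehekeuma (rule 2 does not apply)
  kehekeuma → seheseuma   [palatalisation]
  seheseuma → sehereuma   [rhotacism]
  sehereuma → sehereum   [apocope]
  giving Salur sehereum.

sehereum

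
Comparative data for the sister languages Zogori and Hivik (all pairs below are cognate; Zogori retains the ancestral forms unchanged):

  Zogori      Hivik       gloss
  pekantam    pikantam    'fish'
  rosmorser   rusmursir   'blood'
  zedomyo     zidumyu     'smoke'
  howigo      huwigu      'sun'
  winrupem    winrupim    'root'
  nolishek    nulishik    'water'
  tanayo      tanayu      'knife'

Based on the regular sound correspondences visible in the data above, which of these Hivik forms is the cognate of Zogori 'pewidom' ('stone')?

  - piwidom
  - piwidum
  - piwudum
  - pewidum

piwidum

pekantam ~ pikantam, zedomyo ~ zidumyu — Zogori e corresponds to Hivik i after a consonant, before a consonant other than r, m, n, p, b, f, v.
zedomyo ~ zidumyu — Zogori o corresponds to Hivik u after a consonant, before a nasal.
Applying these to Zogori 'pewidom':
  pewidom → piwidom   (e→i after a consonant, before a consonant other than r, m, n, p, b, f, v)
  piwidom → piwidum   (o→u after a consonant, before a nasal)
So the Hivik cognate is 'piwidum'.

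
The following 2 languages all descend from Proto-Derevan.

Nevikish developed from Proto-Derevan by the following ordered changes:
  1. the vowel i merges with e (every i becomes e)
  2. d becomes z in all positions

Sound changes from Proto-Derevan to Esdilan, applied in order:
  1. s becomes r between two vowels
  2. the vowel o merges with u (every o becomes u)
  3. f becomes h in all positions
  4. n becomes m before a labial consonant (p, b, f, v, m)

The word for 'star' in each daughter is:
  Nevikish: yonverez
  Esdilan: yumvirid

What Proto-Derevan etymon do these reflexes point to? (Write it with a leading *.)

*yonvirid

Position 7: Nevikish has e, Esdilan has i. Esdilan preserves i here (none of its changes turn any other segment into i), so the proto-segment is *i.
Position 3: Nevikish has n, Esdilan has m. Nevikish preserves n here (none of its changes turn any other segment into n), so the proto-segment is *n.
Position 2: Nevikish has o, Esdilan has u. Nevikish preserves o here (none of its changes turn any other segment into o), so the proto-segment is *o.
This points to *yonvirid. Verify forward in each daughter:
Nevikish: start from *yonvirid.
  rule 1 (vowel merger): yonvirid → yonvered
  rule 2 (unconditioned shift): yonvered → yonverez
  ⇒ Nevikish yonverez
Esdilan: *yonvirid > yunvirid > yumvirid  (by vowel merger, nasal place assimilation)
Only *yonvirid yields all of Nevikish yonverez, Esdilan yumvirid.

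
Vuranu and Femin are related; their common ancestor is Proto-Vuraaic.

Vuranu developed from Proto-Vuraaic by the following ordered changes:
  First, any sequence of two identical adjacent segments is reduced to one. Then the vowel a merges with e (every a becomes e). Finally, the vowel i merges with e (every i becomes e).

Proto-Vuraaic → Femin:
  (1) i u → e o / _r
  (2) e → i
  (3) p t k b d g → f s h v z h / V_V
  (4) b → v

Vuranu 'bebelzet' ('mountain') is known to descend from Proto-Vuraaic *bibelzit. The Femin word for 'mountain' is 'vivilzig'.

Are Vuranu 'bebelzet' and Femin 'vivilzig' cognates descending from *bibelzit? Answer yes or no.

Derive the expected Femin reflex of *bibelzit:
Femin: start from *bibelzit.
  rule 1: no change — bibelzit
  rule 2 (vowel merger): bibelzit → bibilzit
  rule 3 (intervocalic lenition): bibilzit → bivilzit
  rule 4 (unconditioned shift): bivilzit → vivilzit
  ⇒ Femin vivilzit
The regular Femin reflex would be 'vivilzit', but the attested form is 'vivilzig'. The correspondence is irregular, so they are not cognates (the Femin form has a different source).

no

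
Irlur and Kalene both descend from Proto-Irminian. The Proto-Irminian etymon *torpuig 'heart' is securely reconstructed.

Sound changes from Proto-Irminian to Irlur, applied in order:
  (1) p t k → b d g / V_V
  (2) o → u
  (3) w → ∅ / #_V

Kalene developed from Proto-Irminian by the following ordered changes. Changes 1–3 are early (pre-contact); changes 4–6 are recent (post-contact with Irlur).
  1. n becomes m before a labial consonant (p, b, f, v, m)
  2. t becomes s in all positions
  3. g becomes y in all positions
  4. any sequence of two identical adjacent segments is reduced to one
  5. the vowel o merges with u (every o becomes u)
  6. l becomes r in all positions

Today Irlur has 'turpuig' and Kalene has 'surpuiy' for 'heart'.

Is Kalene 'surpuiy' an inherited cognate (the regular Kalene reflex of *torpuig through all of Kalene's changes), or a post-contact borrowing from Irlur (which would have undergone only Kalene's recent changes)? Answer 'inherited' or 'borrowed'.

If inherited, *torpuig would pass through all of Kalene's changes:
Kalene: *torpuig > sorpuig > sorpuiy > surpuiy  (by unconditioned shift, unconditioned shift, vowel merger)
If borrowed from Irlur 'turpuig' after the early changes, it would undergo only the recent ones:
  rule 4 (degemination): no change (turpuig)
  rule 5 (vowel merger): no change (turpuig)
  rule 6 (unconditioned shift): no change (turpuig)
  ⇒ as a loan: turpuig
Kalene 'surpuiy' matches the inherited outcome exactly, so it is an inherited cognate, not a loan.

inherited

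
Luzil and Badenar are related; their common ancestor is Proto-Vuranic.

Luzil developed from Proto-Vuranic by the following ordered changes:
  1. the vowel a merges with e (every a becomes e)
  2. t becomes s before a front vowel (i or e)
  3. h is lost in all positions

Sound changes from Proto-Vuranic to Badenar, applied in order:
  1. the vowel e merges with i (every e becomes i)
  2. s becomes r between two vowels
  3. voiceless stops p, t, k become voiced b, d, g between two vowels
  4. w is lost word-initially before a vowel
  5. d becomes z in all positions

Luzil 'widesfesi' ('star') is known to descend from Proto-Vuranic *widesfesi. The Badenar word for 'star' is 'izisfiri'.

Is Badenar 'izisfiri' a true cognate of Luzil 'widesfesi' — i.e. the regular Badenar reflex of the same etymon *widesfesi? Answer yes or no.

yes

Derive the expected Badenar reflex of *widesfesi:
Badenar: start from *widesfesi.
  rule 1 (vowel merger): widesfesi → widisfisi
  rule 2 (rhotacism): widisfisi → widisfiri
  rule 3: no change — widisfiri
  rule 4 (glide loss): widisfiri → idisfiri
  rule 5 (unconditioned shift): idisfiri → izisfiri
  ⇒ Badenar izisfiri
Badenar 'izisfiri' matches the regular reflex exactly, so the pair is cognate.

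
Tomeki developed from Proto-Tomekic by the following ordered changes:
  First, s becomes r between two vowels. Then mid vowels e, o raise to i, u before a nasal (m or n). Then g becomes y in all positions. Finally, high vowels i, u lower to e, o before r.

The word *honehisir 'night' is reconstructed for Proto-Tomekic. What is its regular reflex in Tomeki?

huneherer

Tomeki: start from *honehisir.
  rule 1 (rhotacism): honehisir → honehirir
  rule 2 (pre-nasal raising): honehirir → hunehirir
  rule 3: no change — hunehirir
  rule 4 (pre-rhotic lowering): hunehirir → huneherer
  ⇒ Tomeki huneherer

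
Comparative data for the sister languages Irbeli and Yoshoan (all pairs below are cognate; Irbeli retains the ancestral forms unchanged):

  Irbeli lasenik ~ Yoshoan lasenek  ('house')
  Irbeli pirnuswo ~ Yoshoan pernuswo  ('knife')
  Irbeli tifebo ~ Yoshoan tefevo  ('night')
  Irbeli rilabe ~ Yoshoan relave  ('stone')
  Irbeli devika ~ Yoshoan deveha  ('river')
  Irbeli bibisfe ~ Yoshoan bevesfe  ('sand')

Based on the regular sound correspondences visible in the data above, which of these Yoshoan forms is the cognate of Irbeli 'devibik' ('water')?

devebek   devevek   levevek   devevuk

bibisfe ~ bevesfe — Irbeli i corresponds to Yoshoan e after a consonant, before a labial obstruent.
bibisfe ~ bevesfe — Irbeli b corresponds to Yoshoan v between vowels (before a front vowel).
lasenik ~ lasenek, rilabe ~ relave — Irbeli i corresponds to Yoshoan e after a consonant, before a consonant other than r, m, n, p, b, f, v.
Applying these to Irbeli 'devibik':
  devibik → devebik   (i→e after a consonant, before a labial obstruent)
  devebik → devevik   (b→v between vowels (before a front vowel))
  devevik → devevek   (i→e after a consonant, before a consonant other than r, m, n, p, b, f, v)
So the Yoshoan cognate is 'devevek'.

devevek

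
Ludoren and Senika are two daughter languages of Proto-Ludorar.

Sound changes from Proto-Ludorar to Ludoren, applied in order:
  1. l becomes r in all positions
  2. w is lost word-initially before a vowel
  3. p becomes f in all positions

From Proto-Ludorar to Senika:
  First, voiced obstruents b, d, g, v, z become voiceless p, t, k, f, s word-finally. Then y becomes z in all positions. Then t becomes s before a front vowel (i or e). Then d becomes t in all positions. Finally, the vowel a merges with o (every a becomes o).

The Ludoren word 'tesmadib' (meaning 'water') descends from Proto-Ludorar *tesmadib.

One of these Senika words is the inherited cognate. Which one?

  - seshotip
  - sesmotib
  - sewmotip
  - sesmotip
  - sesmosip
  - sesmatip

Senika: *tesmadib > tesmadip > sesmadip > sesmatip > sesmotip  (by final devoicing, palatalisation, unconditioned shift, vowel merger)
Only 'sesmotip' matches the regular Senika development of *tesmadib.

sesmotip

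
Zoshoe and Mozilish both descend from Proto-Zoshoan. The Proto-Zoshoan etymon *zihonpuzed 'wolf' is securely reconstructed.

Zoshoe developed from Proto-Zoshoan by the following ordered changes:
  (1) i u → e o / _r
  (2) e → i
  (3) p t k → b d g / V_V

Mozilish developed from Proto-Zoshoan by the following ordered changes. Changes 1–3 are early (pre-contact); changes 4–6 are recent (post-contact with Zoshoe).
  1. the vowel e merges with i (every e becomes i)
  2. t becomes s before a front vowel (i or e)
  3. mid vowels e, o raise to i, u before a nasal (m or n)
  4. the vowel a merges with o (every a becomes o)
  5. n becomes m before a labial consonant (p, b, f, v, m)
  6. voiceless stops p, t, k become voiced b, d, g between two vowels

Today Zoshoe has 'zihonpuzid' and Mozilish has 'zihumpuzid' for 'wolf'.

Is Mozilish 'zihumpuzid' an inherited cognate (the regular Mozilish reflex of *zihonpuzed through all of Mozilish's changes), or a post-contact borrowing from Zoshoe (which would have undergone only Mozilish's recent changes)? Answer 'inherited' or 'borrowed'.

If inherited, *zihonpuzed would pass through all of Mozilish's changes:
Mozilish: start from *zihonpuzed.
  rule 1 (vowel merger): zihonpuzed → zihonpuzid
  rule 2: no change — zihonpuzid
  rule 3 (pre-nasal raising): zihonpuzid → zihunpuzid
  rule 4: no change — zihunpuzid
  rule 5 (nasal place assimilation): zihunpuzid → zihumpuzid
  rule 6: no change — zihumpuzid
  ⇒ Mozilish zihumpuzid
If borrowed from Zoshoe 'zihonpuzid' after the early changes, it would undergo only the recent ones:
  rule 4 (vowel merger): no change (zihonpuzid)
  rule 5 (nasal place assimilation): zihonpuzid → zihompuzid
  rule 6 (intervocalic voicing): no change (zihompuzid)
  ⇒ as a loan: zihompuzid
Mozilish 'zihumpuzid' matches the inherited outcome exactly, so it is an inherited cognate, not a loan.

inherited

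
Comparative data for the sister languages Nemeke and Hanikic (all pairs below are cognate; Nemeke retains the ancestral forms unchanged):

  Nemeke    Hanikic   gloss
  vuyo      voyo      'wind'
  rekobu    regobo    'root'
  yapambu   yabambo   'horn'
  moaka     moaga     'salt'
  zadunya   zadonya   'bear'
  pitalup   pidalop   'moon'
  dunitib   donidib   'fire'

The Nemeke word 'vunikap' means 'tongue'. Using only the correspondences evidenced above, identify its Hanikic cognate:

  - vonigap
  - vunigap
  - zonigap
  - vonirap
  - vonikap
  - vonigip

vonigap

zadunya ~ zadonya, dunitib ~ donidib — Nemeke u corresponds to Hanikic o after a consonant, before a nasal.
moaka ~ moaga — Nemeke k corresponds to Hanikic g between vowels (before a back vowel).
Applying these to Nemeke 'vunikap':
  vunikap → vonikap   (u→o after a consonant, before a nasal)
  vonikap → vonigap   (k→g between vowels (before a back vowel))
So the Hanikic cognate is 'vonigap'.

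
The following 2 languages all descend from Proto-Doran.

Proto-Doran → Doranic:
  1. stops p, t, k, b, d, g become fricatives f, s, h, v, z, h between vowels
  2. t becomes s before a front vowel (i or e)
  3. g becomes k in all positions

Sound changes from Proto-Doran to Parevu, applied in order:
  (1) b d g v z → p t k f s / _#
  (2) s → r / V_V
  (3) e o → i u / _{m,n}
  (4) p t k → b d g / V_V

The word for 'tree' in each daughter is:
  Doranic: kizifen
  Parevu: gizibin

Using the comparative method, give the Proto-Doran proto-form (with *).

Position 6: Doranic has e, Parevu has i. Doranic preserves e here (none of its changes turn any other segment into e), so the proto-segment is *e.
Position 1: Doranic has k, Parevu has g. Taking the neighbouring segments as reconstructed: Doranic k could go back to *k or *g; Parevu g can only go back to *g — the one source consistent with every daughter is *g.
Position 5: Doranic has f, Parevu has b. Taking the neighbouring segments as reconstructed: Doranic f could go back to *p or *f; Parevu b could go back to *p or *b — the one source consistent with every daughter is *p.
This points to *gizipen. Verify forward in each daughter:
Doranic: *gizipen > gizifen > kizifen  (by intervocalic lenition, unconditioned shift)
Parevu: *gizipen > gizipin > gizibin  (by pre-nasal raising, intervocalic voicing)
Only *gizipen yields all of Doranic kizifen, Parevu gizibin.

*gizipen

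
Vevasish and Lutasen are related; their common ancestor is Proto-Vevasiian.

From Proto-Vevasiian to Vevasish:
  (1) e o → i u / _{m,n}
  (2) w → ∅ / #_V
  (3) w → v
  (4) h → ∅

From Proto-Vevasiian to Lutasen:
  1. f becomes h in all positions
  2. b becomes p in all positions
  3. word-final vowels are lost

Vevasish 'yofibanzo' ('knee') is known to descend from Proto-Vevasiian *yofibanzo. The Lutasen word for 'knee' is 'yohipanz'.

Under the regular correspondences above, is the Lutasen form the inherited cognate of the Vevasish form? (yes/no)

Derive the expected Lutasen reflex of *yofibanzo:
Lutasen: start from *yofibanzo.
  rule 1 (unconditioned shift): yofibanzo → yohibanzo
  rule 2 (unconditioned shift): yohibanzo → yohipanzo
  rule 3 (apocope): yohipanzo → yohipanz
  ⇒ Lutasen yohipanz
Lutasen 'yohipanz' matches the regular reflex exactly, so the pair is cognate.

yes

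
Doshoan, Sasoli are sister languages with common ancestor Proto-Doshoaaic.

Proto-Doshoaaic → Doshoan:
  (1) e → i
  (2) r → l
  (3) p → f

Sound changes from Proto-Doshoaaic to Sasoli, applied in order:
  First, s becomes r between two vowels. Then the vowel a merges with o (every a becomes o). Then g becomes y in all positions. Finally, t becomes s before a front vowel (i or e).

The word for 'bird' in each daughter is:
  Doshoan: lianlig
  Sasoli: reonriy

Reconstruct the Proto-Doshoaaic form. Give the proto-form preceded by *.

*reanrig

Position 3: Doshoan has a, Sasoli has o. Doshoan preserves a here (none of its changes turn any other segment into a), so the proto-segment is *a.
Position 5: Doshoan has l, Sasoli has r. Taking the neighbouring segments as reconstructed: Doshoan l could go back to *l or *r; Sasoli r can only go back to *r — the one source consistent with every daughter is *r.
This points to *reanrig. Verify forward in each daughter:
Doshoan: *reanrig > rianrig > lianlig  (by vowel merger, unconditioned shift)
Sasoli: start from *reanrig.
  rule 1: no change — reanrig
  rule 2 (vowel merger): reanrig → reonrig
  rule 3 (unconditioned shift): reonrig → reonriy
  rule 4: no change — reonriy
  ⇒ Sasoli reonriy
Only *reanrig yields all of Doshoan lianlig, Sasoli reonriy.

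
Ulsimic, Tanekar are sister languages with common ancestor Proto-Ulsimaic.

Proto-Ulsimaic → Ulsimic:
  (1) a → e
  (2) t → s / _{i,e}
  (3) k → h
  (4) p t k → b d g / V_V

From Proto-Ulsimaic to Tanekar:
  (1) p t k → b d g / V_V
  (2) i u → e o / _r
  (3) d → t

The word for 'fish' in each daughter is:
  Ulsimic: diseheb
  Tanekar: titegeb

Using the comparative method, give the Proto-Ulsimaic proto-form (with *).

*ditekeb

Position 3: Ulsimic has s, Tanekar has t. Taking the neighbouring segments as reconstructed: Ulsimic s could go back to *t or *s; Tanekar t could go back to *t or *d — the one source consistent with every daughter is *t.
Position 5: Ulsimic has h, Tanekar has g. Taking the neighbouring segments as reconstructed: Ulsimic h could go back to *k or *h; Tanekar g could go back to *k or *g — the one source consistent with every daughter is *k.
Position 1: Ulsimic has d, Tanekar has t. Taking the neighbouring segments as reconstructed: Ulsimic d can only go back to *d; Tanekar t could go back to *t or *d — the one source consistent with every daughter is *d.
This points to *ditekeb. Verify forward in each daughter:
Ulsimic: *ditekeb
  ditekeb (rule 1 does not apply)
  ditekeb → disekeb   [palatalisation]
  disekeb → diseheb   [unconditioned shift]
  diseheb (rule 4 does not apply)
  giving Ulsimic diseheb.
Tanekar: *ditekeb
  ditekeb → didegeb   [intervocalic voicing]
  didegeb (rule 2 does not apply)
  didegeb → titegeb   [unconditioned shift]
  giving Tanekar titegeb.
*ditekeb is the unique common source.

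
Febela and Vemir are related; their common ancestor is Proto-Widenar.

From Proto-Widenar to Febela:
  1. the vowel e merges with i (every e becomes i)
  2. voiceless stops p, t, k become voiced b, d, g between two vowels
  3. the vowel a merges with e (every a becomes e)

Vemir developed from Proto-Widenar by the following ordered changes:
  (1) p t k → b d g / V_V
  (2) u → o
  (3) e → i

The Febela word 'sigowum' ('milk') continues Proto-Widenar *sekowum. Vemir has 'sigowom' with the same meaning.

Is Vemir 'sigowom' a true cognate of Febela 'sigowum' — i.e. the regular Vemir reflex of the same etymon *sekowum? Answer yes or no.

yes

Derive the expected Vemir reflex of *sekowum:
Vemir: start from *sekowum.
  rule 1 (intervocalic voicing): sekowum → segowum
  rule 2 (vowel merger): segowum → segowom
  rule 3 (vowel merger): segowom → sigowom
  ⇒ Vemir sigowom
Vemir 'sigowom' matches the regular reflex exactly, so the pair is cognate.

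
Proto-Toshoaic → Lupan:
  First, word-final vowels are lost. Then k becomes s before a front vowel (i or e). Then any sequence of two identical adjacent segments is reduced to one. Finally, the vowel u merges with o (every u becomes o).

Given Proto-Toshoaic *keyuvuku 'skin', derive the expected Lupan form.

seyovok

Lupan: *keyuvuku
  keyuvuku → keyuvuk   [apocope]
  keyuvuk → seyuvuk   [palatalisation]
  seyuvuk (rule 3 does not apply)
  seyuvuk → seyovok   [vowel merger]
  giving Lupan seyovok.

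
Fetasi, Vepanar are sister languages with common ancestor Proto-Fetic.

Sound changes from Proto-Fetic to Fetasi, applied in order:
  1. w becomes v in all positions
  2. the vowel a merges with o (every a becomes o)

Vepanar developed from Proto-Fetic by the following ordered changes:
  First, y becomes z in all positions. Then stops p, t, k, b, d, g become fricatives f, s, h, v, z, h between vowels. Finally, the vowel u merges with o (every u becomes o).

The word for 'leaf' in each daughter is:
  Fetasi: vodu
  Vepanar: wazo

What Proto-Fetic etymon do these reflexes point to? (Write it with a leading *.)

Position 4: Fetasi has u, Vepanar has o. Fetasi preserves u here (none of its changes turn any other segment into u), so the proto-segment is *u.
Position 3: Fetasi has d, Vepanar has z. Fetasi preserves d here (none of its changes turn any other segment into d), so the proto-segment is *d.
Verify the candidate proto-form against each daughter:
Fetasi: *wadu > vadu > vodu  (by unconditioned shift, vowel merger)
Vepanar: *wadu
  wadu (rule 1 does not apply)
  wadu → wazu   [intervocalic lenition]
  wazu → wazo   [vowel merger]
  giving Vepanar wazo.
No other proto-form is consistent with every reflex, so the reconstruction is *wadu.

*wadu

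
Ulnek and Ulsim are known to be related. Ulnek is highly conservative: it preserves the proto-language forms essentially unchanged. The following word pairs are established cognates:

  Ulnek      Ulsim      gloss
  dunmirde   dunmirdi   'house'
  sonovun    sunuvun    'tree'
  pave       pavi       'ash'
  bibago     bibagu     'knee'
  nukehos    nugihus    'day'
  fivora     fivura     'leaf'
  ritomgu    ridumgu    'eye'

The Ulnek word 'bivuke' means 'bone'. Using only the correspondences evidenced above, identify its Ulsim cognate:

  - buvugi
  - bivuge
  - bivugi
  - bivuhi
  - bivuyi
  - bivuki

bivugi

nukehos ~ nugihus — Ulnek k corresponds to Ulsim g between vowels (before a front vowel).
dunmirde ~ dunmirdi, pave ~ pavi — Ulnek e corresponds to Ulsim i word-finally.
Applying these to Ulnek 'bivuke':
  bivuke → bivuge   (k→g between vowels (before a front vowel))
  bivuge → bivugi   (e→i word-finally)
So the Ulsim cognate is 'bivugi'.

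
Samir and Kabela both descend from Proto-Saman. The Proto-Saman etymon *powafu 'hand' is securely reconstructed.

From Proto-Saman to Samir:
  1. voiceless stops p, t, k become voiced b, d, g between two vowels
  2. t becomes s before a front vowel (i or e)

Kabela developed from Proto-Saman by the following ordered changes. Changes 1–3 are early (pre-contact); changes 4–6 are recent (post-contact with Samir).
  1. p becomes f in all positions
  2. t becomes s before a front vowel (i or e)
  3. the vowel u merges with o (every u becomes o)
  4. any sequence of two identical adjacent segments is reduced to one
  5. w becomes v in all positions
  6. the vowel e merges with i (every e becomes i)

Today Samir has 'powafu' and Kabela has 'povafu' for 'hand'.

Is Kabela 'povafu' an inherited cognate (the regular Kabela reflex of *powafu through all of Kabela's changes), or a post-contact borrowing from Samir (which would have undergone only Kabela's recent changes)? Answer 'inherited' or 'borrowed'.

If inherited, *powafu would pass through all of Kabela's changes:
Kabela: *powafu > fowafu > fowafo > fovafo  (by unconditioned shift, vowel merger, unconditioned shift)
If borrowed from Samir 'powafu' after the early changes, it would undergo only the recent ones:
  rule 4 (degemination): no change (powafu)
  rule 5 (unconditioned shift): powafu → povafu
  rule 6 (vowel merger): no change (povafu)
  ⇒ as a loan: povafu
Kabela 'povafu' matches the loan outcome 'povafu', not the inherited 'fovafo' — it skipped the early Kabela changes, so it was borrowed from Samir.

borrowed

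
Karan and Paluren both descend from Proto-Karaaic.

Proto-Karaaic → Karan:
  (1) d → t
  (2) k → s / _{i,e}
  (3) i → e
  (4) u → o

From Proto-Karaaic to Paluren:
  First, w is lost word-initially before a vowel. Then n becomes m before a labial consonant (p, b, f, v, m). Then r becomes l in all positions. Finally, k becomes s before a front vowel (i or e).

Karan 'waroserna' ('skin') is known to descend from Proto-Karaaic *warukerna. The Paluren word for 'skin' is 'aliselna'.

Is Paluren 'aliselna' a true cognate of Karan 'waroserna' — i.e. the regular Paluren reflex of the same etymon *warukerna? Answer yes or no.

Derive the expected Paluren reflex of *warukerna:
Paluren: *warukerna
  warukerna → arukerna   [glide loss]
  arukerna (rule 2 does not apply)
  arukerna → alukelna   [unconditioned shift]
  alukelna → aluselna   [palatalisation]
  giving Paluren aluselna.
The regular Paluren reflex would be 'aluselna', but the attested form is 'aliselna'. The correspondence is irregular, so they are not cognates (the Paluren form has a different source).

no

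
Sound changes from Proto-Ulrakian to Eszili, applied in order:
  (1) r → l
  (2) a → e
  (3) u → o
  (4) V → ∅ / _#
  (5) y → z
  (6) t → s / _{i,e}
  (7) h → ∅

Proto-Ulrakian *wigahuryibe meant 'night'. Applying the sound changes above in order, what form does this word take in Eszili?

Eszili: *wigahuryibe > wigahulyibe > wigehulyibe > wigeholyibe > wigeholyib > wigeholzib > wigeolzib  (by unconditioned shift, vowel merger, vowel merger, apocope, unconditioned shift, h-loss)

wigeolzib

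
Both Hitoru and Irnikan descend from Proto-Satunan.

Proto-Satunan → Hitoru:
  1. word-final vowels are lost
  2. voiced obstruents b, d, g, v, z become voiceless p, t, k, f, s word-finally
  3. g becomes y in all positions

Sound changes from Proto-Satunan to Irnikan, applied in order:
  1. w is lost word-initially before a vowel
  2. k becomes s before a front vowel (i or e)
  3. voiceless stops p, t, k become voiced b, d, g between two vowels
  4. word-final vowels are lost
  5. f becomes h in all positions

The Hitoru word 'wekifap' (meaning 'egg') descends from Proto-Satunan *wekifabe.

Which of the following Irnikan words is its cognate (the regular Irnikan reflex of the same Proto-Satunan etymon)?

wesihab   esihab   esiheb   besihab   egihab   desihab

esihab

Irnikan: start from *wekifabe.
  rule 1 (glide loss): wekifabe → ekifabe
  rule 2 (palatalisation): ekifabe → esifabe
  rule 3: no change — esifabe
  rule 4 (apocope): esifabe → esifab
  rule 5 (unconditioned shift): esifab → esihab
  ⇒ Irnikan esihab
Among the options, 'esihab' alone shows every Irnikan change applied in order.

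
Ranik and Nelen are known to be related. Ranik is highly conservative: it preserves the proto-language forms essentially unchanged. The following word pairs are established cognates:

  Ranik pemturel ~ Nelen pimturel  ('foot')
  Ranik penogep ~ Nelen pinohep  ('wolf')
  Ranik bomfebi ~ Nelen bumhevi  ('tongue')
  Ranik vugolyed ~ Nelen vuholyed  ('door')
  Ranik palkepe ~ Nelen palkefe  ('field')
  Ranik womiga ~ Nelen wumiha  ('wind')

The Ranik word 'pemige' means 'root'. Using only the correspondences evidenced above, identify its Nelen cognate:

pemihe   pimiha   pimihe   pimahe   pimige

pimihe

pemturel ~ pimturel — Ranik e corresponds to Nelen i after a consonant, before a nasal.
penogep ~ pinohep — Ranik g corresponds to Nelen h between vowels (before a front vowel).
Applying these to Ranik 'pemige':
  pemige → pimige   (e→i after a consonant, before a nasal)
  pimige → pimihe   (g→h between vowels (before a front vowel))
So the Nelen cognate is 'pimihe'.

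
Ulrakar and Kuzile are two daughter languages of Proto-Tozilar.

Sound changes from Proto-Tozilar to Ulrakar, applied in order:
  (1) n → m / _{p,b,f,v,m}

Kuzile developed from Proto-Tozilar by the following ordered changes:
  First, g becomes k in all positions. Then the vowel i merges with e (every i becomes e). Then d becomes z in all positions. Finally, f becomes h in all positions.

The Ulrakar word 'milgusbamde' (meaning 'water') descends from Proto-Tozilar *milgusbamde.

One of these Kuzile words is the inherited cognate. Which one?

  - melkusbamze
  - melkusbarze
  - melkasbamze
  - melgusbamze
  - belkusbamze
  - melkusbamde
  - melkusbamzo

Kuzile: *milgusbamde > milkusbamde > melkusbamde > melkusbamze  (by unconditioned shift, vowel merger, unconditioned shift)
Only 'melkusbamze' matches the regular Kuzile development of *milgusbamde.

melkusbamze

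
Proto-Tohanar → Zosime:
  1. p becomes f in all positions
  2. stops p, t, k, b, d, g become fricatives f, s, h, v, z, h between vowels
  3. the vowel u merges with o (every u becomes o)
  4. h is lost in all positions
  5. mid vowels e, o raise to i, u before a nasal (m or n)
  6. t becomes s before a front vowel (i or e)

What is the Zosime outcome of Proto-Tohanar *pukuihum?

fooium

Zosime: start from *pukuihum.
  rule 1 (unconditioned shift): pukuihum → fukuihum
  rule 2 (intervocalic lenition): fukuihum → fuhuihum
  rule 3 (vowel merger): fuhuihum → fohoihom
  rule 4 (h-loss): fohoihom → fooiom
  rule 5 (pre-nasal raising): fooiom → fooium
  rule 6: no change — fooium
  ⇒ Zosime fooium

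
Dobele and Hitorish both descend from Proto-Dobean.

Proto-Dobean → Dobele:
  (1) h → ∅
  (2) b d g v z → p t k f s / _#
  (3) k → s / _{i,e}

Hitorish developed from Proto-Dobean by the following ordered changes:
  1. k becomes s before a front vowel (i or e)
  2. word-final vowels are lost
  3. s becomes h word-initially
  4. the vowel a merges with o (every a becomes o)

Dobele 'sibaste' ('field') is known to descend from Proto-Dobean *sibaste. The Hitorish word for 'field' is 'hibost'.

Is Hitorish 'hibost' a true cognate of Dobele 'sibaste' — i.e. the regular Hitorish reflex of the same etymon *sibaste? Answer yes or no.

yes

Derive the expected Hitorish reflex of *sibaste:
Hitorish: start from *sibaste.
  rule 1: no change — sibaste
  rule 2 (apocope): sibaste → sibast
  rule 3 (debuccalisation): sibast → hibast
  rule 4 (vowel merger): hibast → hibost
  ⇒ Hitorish hibost
Hitorish 'hibost' matches the regular reflex exactly, so the pair is cognate.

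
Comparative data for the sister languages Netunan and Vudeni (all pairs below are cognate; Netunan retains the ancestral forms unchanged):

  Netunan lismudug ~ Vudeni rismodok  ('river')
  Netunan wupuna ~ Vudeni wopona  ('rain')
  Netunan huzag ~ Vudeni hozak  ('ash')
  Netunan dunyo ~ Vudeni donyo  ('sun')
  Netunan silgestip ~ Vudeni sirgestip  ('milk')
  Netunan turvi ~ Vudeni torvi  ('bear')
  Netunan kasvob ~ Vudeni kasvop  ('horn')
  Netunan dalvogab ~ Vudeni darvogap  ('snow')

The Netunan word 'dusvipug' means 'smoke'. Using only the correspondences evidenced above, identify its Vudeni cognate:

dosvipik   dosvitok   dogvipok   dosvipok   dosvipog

lismudug ~ rismodok, huzag ~ hozak — Netunan u corresponds to Vudeni o after a consonant, before a consonant other than r, m, n, p, b, f, v.
lismudug ~ rismodok, huzag ~ hozak — Netunan g corresponds to Vudeni k word-finally.
Applying these to Netunan 'dusvipug':
  dusvipug → dosvipug   (u→o after a consonant, before a consonant other than r, m, n, p, b, f, v)
  dosvipug → dosvipog   (u→o after a consonant, before a consonant other than r, m, n, p, b, f, v)
  dosvipog → dosvipok   (g→k word-finally)
So the Vudeni cognate is 'dosvipok'.

dosvipok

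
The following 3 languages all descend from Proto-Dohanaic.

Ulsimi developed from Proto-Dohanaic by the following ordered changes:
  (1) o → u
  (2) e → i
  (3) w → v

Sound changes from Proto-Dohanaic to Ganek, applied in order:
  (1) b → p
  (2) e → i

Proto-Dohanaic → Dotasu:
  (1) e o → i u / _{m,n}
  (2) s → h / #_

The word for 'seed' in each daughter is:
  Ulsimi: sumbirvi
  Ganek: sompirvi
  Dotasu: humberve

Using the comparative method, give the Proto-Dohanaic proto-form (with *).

*somberve

Position 2: Ulsimi has u, Ganek has o, Dotasu has u. Ganek preserves o here (none of its changes turn any other segment into o), so the proto-segment is *o.
Position 5: Ulsimi has i, Ganek has i, Dotasu has e. Dotasu preserves e here (none of its changes turn any other segment into e), so the proto-segment is *e.
Continuing position by position gives *somberve; check it forward:
Ulsimi: *somberve
  somberve → sumberve   [vowel merger]
  sumberve → sumbirvi   [vowel merger]
  sumbirvi (rule 3 does not apply)
  giving Ulsimi sumbirvi.
Ganek: start from *somberve.
  rule 1 (unconditioned shift): somberve → somperve
  rule 2 (vowel merger): somperve → sompirvi
  ⇒ Ganek sompirvi
Dotasu: *somberve
  somberve → sumberve   [pre-nasal raising]
  sumberve → humberve   [debuccalisation]
  giving Dotasu humberve.
Only *somberve yields all of Ulsimi sumbirvi, Ganek sompirvi, Dotasu humberve.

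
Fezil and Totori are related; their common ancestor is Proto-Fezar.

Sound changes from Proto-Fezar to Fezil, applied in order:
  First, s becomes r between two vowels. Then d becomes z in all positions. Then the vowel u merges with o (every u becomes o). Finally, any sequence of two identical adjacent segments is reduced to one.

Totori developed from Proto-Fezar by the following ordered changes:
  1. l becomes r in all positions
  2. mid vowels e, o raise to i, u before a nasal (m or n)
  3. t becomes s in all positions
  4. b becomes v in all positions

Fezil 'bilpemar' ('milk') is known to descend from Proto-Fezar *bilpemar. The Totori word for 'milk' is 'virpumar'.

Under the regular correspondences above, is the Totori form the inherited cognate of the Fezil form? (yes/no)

Derive the expected Totori reflex of *bilpemar:
Totori: *bilpemar
  bilpemar → birpemar   [unconditioned shift]
  birpemar → birpimar   [pre-nasal raising]
  birpimar (rule 3 does not apply)
  birpimar → virpimar   [unconditioned shift]
  giving Totori virpimar.
The regular Totori reflex would be 'virpimar', but the attested form is 'virpumar'. The correspondence is irregular, so they are not cognates (the Totori form has a different source).

no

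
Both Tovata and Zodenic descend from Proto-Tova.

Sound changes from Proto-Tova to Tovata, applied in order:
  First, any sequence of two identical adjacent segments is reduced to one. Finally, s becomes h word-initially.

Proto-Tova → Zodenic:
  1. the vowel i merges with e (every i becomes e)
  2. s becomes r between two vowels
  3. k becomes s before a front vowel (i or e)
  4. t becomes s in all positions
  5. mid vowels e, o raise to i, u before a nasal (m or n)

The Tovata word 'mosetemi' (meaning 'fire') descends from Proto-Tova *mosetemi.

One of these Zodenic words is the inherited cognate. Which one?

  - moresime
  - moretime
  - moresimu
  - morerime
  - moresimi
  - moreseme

Zodenic: *mosetemi
  mosetemi → moseteme   [vowel merger]
  moseteme → moreteme   [rhotacism]
  moreteme (rule 3 does not apply)
  moreteme → moreseme   [unconditioned shift]
  moreseme → moresime   [pre-nasal raising]
  giving Zodenic moresime.
Among the options, 'moresime' alone shows every Zodenic change applied in order.

moresime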